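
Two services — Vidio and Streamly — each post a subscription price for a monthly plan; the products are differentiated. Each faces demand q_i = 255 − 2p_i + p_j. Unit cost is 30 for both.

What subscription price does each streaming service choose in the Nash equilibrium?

Vidio's profit: π = (p_{Vidio} − 30)(255 − 2p_{Vidio} + p_{Streamly}).
∂π/∂p_{Vidio} = 315 − 4p_{Vidio} + p_{Streamly} = 0 ⇒ p_{Vidio} = 78.75 + 0.25p_{Streamly}.
By symmetry p_{Streamly} = p_{Vidio}; substituting into the reaction function, 0.75p_{Vidio} = 78.75 and p_{Vidio} = 105.

105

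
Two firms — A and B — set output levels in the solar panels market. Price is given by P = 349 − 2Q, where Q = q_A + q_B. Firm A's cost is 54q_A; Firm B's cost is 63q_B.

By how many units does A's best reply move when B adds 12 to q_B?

Firm A's profit: π = q_A(349 − 2(q_A + q_B)) − 54q_A.
∂π/∂q_A = 295 − 4q_A − 2q_B = 0, so q_A = 73.75 − 0.5q_B.
The reaction-function slope is −0.5, so a 12-unit rise in q_B moves q_A by −0.5 × 12 = −6. A's best response falls — the actions are strategic substitutes.

-6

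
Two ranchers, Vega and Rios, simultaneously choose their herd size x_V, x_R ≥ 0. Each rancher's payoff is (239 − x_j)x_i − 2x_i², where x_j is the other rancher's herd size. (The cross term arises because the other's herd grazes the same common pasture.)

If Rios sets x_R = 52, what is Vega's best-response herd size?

46.75

Vega's payoff is (239 − x_R)x_V − 2x_V².
∂π/∂x_V = 239 − x_R − 4x_V = 0, so x_V = 59.75 − 0.25x_R.
At x_R = 52: x_V = 59.75 − 0.25·52 = 46.75.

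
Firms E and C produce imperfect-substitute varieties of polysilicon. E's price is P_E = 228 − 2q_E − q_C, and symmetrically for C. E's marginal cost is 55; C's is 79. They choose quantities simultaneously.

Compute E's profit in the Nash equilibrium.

Firm E's profit: π = q_E(228 − 2q_E − q_C) − 55q_E.
∂π/∂q_E = 173 − 4q_E − q_C = 0 ⇒ q_E = 43.25 − 0.25q_C.
Similarly q_C = 37.25 − 0.25q_E.
Substituting the second reaction function into the first: q_E = 43.25 − 0.25(37.25 − 0.25q_E), which gives 0.9375q_E = 33.9375 ⇒ q_E = 36.2.
Then q_C = 37.25 − 0.25·36.2 = 28.2.
P_E = 228 − 2·36.2 − 28.2 = 127.4.
Profit = (127.4 − 55)·36.2 = 2620.88.

2620.88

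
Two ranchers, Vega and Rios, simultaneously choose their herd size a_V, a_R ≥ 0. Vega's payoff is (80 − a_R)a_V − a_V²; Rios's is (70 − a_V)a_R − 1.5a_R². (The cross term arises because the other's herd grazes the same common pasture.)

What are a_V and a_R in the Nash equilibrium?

Expanding Vega's payoff: 80a_V − a_Ra_V − a_V².
∂π/∂a_V = 80 − a_R − 2a_V = 0, so a_V = 40 − 0.5a_R.
Likewise for Rios: a_R = 70/3 − (1/3)a_V.
Plugging a_R into Vega's best response: a_V = 40 − 0.5(70/3 − (1/3)a_V) ⇒ (5/6)a_V = 85/3, so a_V = 34.
Then a_R = 70/3 − (1/3)·34 = 12.

34, 12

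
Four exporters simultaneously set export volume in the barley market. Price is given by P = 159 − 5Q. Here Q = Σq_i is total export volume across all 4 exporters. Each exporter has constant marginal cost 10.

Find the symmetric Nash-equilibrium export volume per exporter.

5.96

A representative exporter's profit is π_i = q_i(159 − 5Q) − 10q_i, with Q = q_i + Σ_{j≠i} q_j.
First-order condition: 149 − 10q_i − 5Σ_{j≠i} q_j = 0.
In a symmetric equilibrium every exporter chooses the same q, so Σ_{j≠i} q_j = 3q. The condition becomes 149 − 25q = 0, giving q = 149/25 = 5.96.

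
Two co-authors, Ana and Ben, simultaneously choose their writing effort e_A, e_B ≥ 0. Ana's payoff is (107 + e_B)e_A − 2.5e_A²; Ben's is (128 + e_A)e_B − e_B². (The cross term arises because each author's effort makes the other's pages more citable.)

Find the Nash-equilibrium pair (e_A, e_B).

38, 83

Expanding Ana's payoff: 107e_A + e_Be_A − 2.5e_A².
∂π/∂e_A = 107 + e_B − 5e_A = 0, so e_A = 21.4 + 0.2e_B.
Likewise for Ben: e_B = 64 + 0.5e_A.
Solving the two reaction functions simultaneously: (1 − (0.2)(0.5))e_A = 21.4 + 0.2·64, so 0.9e_A = 34.2 and e_A = 38.
Then e_B = 64 + 0.5·38 = 83.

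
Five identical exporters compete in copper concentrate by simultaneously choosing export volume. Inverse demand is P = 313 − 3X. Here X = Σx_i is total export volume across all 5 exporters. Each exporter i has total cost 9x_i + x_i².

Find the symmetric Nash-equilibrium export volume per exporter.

A representative exporter's profit is π_i = x_i(313 − 3X) − 9x_i − x_i², with X = x_i + Σ_{j≠i} x_j.
First-order condition: 304 − 8x_i − 3Σ_{j≠i} x_j = 0.
Imposing symmetry (x_j = x for all j) turns Σ_{j≠i} x_j into 4x, so 304 = 20x and x = 15.2.

15.2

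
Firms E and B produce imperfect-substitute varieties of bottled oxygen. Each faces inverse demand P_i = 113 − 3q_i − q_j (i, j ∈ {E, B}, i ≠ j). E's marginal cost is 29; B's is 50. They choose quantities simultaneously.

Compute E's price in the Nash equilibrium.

66.8

Firm E's profit: π = q_E(113 − 3q_E − q_B) − 29q_E.
∂π/∂q_E = 84 − 6q_E − q_B = 0 ⇒ q_E = 14 − (1/6)q_B.
Similarly q_B = 10.5 − (1/6)q_E.
Substituting the second reaction function into the first: q_E = 14 − (1/6)(10.5 − (1/6)q_E), which gives (35/36)q_E = 12.25 ⇒ q_E = 12.6.
Then q_B = 10.5 − (1/6)·12.6 = 8.4.
P_E = 113 − 3·12.6 − 8.4 = 66.8.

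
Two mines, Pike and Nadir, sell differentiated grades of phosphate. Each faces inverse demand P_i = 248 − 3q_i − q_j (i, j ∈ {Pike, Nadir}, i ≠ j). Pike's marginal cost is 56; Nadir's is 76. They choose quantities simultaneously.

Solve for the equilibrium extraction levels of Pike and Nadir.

Mine Pike's profit: π = q_{Pike}(248 − 3q_{Pike} − q_{Nadir}) − 56q_{Pike}.
∂π/∂q_{Pike} = 192 − 6q_{Pike} − q_{Nadir} = 0 ⇒ q_{Pike} = 32 − (1/6)q_{Nadir}.
Similarly q_{Nadir} = 86/3 − (1/6)q_{Pike}.
Substituting the second reaction function into the first: q_{Pike} = 32 − (1/6)(86/3 − (1/6)q_{Pike}), which gives (35/36)q_{Pike} = 245/9 ⇒ q_{Pike} = 28.
Then q_{Nadir} = 86/3 − (1/6)·28 = 24.

28, 24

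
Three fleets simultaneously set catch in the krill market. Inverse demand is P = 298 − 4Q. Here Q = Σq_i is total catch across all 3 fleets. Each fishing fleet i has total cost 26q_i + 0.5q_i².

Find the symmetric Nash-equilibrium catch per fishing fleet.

A representative fishing fleet's profit is π_i = q_i(298 − 4Q) − 26q_i − 0.5q_i², with Q = q_i + Σ_{j≠i} q_j.
First-order condition: 272 − 9q_i − 4Σ_{j≠i} q_j = 0.
With identical fishing fleets, set every q_j = q: then 272 − 9q − 8q = 0, i.e. q = 272/17 = 16.

16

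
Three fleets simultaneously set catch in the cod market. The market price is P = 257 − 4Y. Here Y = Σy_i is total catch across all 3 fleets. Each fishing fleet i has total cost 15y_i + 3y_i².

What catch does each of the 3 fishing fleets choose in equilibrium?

A representative fishing fleet's profit is π_i = y_i(257 − 4Y) − 15y_i − 3y_i², with Y = y_i + Σ_{j≠i} y_j.
First-order condition: 242 − 14y_i − 4Σ_{j≠i} y_j = 0.
Imposing symmetry (y_j = y for all j) turns Σ_{j≠i} y_j into 2y, so 242 = 22y and y = 11.

11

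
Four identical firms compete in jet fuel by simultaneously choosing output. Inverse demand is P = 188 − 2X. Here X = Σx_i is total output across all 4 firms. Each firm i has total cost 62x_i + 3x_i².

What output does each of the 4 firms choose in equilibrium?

A representative firm's profit is π_i = x_i(188 − 2X) − 62x_i − 3x_i², with X = x_i + Σ_{j≠i} x_j.
First-order condition: 126 − 10x_i − 2Σ_{j≠i} x_j = 0.
Imposing symmetry (x_j = x for all j) turns Σ_{j≠i} x_j into 3x, so 126 = 16x and x = 7.875.

7.875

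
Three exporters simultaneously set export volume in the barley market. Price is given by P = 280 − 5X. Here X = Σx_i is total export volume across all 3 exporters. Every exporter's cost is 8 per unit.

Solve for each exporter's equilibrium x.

13.6

A representative exporter's profit is π_i = x_i(280 − 5X) − 8x_i, with X = x_i + Σ_{j≠i} x_j.
First-order condition: 272 − 10x_i − 5Σ_{j≠i} x_j = 0.
Imposing symmetry (x_j = x for all j) turns Σ_{j≠i} x_j into 2x, so 272 = 20x and x = 13.6.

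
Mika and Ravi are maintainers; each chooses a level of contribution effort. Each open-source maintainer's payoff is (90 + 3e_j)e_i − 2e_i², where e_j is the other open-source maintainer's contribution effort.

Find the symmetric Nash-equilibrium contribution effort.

90

Mika's payoff is (90 + 3e_R)e_M − 2e_M².
∂π/∂e_M = 90 + 3e_R − 4e_M = 0, so e_M = 22.5 + 0.75e_R.
The game is symmetric, so in equilibrium e_R = e_M: the reaction function gives 0.25e_M = 22.5, hence e_M = 90.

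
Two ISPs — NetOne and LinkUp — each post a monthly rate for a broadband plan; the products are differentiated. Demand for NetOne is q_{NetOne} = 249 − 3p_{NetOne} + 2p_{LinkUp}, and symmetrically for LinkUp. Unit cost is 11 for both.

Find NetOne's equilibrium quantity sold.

178.5

NetOne's profit: π = (p_{NetOne} − 11)(249 − 3p_{NetOne} + 2p_{LinkUp}).
∂π/∂p_{NetOne} = 282 − 6p_{NetOne} + 2p_{LinkUp} = 0 ⇒ p_{NetOne} = 47 + (1/3)p_{LinkUp}.
The game is symmetric, so in equilibrium p_{LinkUp} = p_{NetOne}: the reaction function gives (2/3)p_{NetOne} = 47, hence p_{NetOne} = 70.5.
q_{NetOne} = 249 − 3·70.5 + 2·70.5 = 178.5.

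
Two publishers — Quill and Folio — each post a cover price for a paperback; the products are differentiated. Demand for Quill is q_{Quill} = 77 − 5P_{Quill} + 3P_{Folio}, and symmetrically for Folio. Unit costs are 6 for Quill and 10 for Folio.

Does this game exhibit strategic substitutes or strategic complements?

Quill's profit: π = (P_{Quill} − 6)(77 − 5P_{Quill} + 3P_{Folio}).
∂π/∂P_{Quill} = 107 − 10P_{Quill} + 3P_{Folio} = 0 ⇒ P_{Quill} = 10.7 + 0.3P_{Folio}.
The best-response slope dP_{Quill}/dP_{Folio} = 0.3 > 0: the reaction function is upward-sloping, so the choices are strategic complements.

strategic complements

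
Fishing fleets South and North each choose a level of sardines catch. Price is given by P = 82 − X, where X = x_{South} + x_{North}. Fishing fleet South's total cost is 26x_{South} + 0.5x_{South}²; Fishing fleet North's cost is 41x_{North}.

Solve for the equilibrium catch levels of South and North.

14.2, 13.4

Fishing fleet South's profit: π = x_{South}(82 − (x_{South} + x_{North})) − 26x_{South} − 0.5x_{South}².
∂π/∂x_{South} = 56 − 3x_{South} − x_{North} = 0, so x_{South} = 56/3 − (1/3)x_{North}.
For North: ∂π/∂x_{North} = 41 − 2x_{North} − x_{South} = 0 ⇒ x_{North} = 20.5 − 0.5x_{South}.
Solving the two reaction functions simultaneously: (1 − (−1/3)(−0.5))x_{South} = 56/3 − (1/3)·20.5, so (5/6)x_{South} = 71/6 and x_{South} = 14.2.
Then x_{North} = 20.5 − 0.5·14.2 = 13.4.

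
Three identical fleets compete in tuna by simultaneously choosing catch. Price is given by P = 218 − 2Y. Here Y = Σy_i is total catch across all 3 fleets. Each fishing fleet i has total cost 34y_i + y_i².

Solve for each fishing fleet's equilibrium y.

18.4

A representative fishing fleet's profit is π_i = y_i(218 − 2Y) − 34y_i − y_i², with Y = y_i + Σ_{j≠i} y_j.
First-order condition: 184 − 6y_i − 2Σ_{j≠i} y_j = 0.
In a symmetric equilibrium every fishing fleet chooses the same y, so Σ_{j≠i} y_j = 2y. The condition becomes 184 − 10y = 0, giving y = 184/10 = 18.4.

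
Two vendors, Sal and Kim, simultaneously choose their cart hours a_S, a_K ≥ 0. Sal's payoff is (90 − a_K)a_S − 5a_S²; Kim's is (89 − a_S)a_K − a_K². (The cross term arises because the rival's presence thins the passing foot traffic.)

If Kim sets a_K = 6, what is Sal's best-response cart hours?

8.4

Expanding Sal's payoff: 90a_S − a_Ka_S − 5a_S².
∂π/∂a_S = 90 − a_K − 10a_S = 0, so a_S = 9 − 0.1a_K.
At a_K = 6: a_S = 9 − 0.1·6 = 8.4.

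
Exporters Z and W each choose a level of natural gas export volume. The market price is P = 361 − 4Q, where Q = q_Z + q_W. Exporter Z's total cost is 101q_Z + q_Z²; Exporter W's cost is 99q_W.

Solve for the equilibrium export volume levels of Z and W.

Exporter Z's profit: π = q_Z(361 − 4(q_Z + q_W)) − 101q_Z − q_Z².
∂π/∂q_Z = 260 − 10q_Z − 4q_W = 0, so q_Z = 26 − 0.4q_W.
For W: ∂π/∂q_W = 262 − 8q_W − 4q_Z = 0 ⇒ q_W = 32.75 − 0.5q_Z.
Plugging q_W into Z's best response: q_Z = 26 − 0.4(32.75 − 0.5q_Z) ⇒ 0.8q_Z = 12.9, so q_Z = 16.125.
Then q_W = 32.75 − 0.5·16.125 = 24.6875.

16.125, 24.6875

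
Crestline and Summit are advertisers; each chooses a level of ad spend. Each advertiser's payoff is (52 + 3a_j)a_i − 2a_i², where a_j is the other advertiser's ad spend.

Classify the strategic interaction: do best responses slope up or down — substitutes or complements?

strategic complements

Crestline's payoff is (52 + 3a_S)a_C − 2a_C².
∂π/∂a_C = 52 + 3a_S − 4a_C = 0, so a_C = 13 + 0.75a_S.
The best-response slope da_C/da_S = 0.75 > 0: the reaction function is upward-sloping, so the choices are strategic complements.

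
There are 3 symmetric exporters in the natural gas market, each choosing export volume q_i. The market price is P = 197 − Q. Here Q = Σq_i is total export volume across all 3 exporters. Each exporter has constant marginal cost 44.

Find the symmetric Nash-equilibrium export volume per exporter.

A representative exporter's profit is π_i = q_i(197 − Q) − 44q_i, with Q = q_i + Σ_{j≠i} q_j.
First-order condition: 153 − 2q_i − Σ_{j≠i} q_j = 0.
In a symmetric equilibrium every exporter chooses the same q, so Σ_{j≠i} q_j = 2q. The condition becomes 153 − 4q = 0, giving q = 153/4 = 38.25.

38.25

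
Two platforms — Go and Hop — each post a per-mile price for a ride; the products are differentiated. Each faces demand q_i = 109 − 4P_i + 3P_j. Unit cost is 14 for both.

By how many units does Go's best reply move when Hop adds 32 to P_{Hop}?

12

Go's profit: π = (P_{Go} − 14)(109 − 4P_{Go} + 3P_{Hop}).
∂π/∂P_{Go} = 165 − 8P_{Go} + 3P_{Hop} = 0 ⇒ P_{Go} = 20.625 + 0.375P_{Hop}.
The reaction-function slope is 0.375, so a 32-unit rise in P_{Hop} moves P_{Go} by 0.375 × 32 = 12. Go's best response rises — the actions are strategic complements.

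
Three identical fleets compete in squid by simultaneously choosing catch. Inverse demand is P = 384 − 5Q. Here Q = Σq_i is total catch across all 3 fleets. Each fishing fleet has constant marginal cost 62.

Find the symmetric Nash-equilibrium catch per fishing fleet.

16.1

A representative fishing fleet's profit is π_i = q_i(384 − 5Q) − 62q_i, with Q = q_i + Σ_{j≠i} q_j.
First-order condition: 322 − 10q_i − 5Σ_{j≠i} q_j = 0.
In a symmetric equilibrium every fishing fleet chooses the same q, so Σ_{j≠i} q_j = 2q. The condition becomes 322 − 20q = 0, giving q = 322/20 = 16.1.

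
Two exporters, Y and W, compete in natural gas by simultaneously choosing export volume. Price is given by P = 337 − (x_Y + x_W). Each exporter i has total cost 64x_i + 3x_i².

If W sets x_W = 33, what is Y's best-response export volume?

Exporter Y's profit: π = x_Y(337 − (x_Y + x_W)) − 64x_Y − 3x_Y².
∂π/∂x_Y = 273 − 8x_Y − x_W = 0, so x_Y = 34.125 − 0.125x_W.
At x_W = 33: x_Y = 34.125 − 0.125·33 = 30.

30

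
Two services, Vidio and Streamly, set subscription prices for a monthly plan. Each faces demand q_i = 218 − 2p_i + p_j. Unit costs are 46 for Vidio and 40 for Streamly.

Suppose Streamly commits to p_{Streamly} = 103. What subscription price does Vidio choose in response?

Vidio's profit: π = (p_{Vidio} − 46)(218 − 2p_{Vidio} + p_{Streamly}).
∂π/∂p_{Vidio} = 310 − 4p_{Vidio} + p_{Streamly} = 0 ⇒ p_{Vidio} = 77.5 + 0.25p_{Streamly}.
At p_{Streamly} = 103: p_{Vidio} = 77.5 + 0.25·103 = 103.25.

103.25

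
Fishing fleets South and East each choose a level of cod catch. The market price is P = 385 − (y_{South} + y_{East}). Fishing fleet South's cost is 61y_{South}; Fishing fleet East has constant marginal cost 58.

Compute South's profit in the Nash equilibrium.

Fishing fleet South's profit: π = y_{South}(385 − (y_{South} + y_{East})) − 61y_{South}.
∂π/∂y_{South} = 324 − 2y_{South} − y_{East} = 0, so y_{South} = 162 − 0.5y_{East}.
By the same steps for East: y_{East} = 163.5 − 0.5y_{South}.
Plugging y_{East} into South's best response: y_{South} = 162 − 0.5(163.5 − 0.5y_{South}) ⇒ 0.75y_{South} = 80.25, so y_{South} = 107.
Then y_{East} = 163.5 − 0.5·107 = 110.
Price P = 385 − 217 = 168.
South's profit: (168 − 61)·107 = 11449.

11449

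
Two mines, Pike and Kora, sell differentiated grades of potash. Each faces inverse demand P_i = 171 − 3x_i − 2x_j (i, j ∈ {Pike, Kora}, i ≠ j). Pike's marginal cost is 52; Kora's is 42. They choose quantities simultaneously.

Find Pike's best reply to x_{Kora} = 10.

Mine Pike's profit: π = x_{Pike}(171 − 3x_{Pike} − 2x_{Kora}) − 52x_{Pike}.
∂π/∂x_{Pike} = 119 − 6x_{Pike} − 2x_{Kora} = 0 ⇒ x_{Pike} = 119/6 − (1/3)x_{Kora}.
At x_{Kora} = 10: x_{Pike} = 119/6 − (1/3)·10 = 16.5.

16.5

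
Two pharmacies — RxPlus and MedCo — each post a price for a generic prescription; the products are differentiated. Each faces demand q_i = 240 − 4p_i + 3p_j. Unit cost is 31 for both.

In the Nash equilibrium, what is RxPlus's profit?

6988.96

RxPlus's profit: π = (p_{RxPlus} − 31)(240 − 4p_{RxPlus} + 3p_{MedCo}).
∂π/∂p_{RxPlus} = 364 − 8p_{RxPlus} + 3p_{MedCo} = 0 ⇒ p_{RxPlus} = 45.5 + 0.375p_{MedCo}.
By symmetry p_{MedCo} = p_{RxPlus}; substituting into the reaction function, 0.625p_{RxPlus} = 45.5 and p_{RxPlus} = 72.8.
q_{RxPlus} = 240 − 4·72.8 + 3·72.8 = 167.2.
Profit = (72.8 − 31)·167.2 = 6988.96.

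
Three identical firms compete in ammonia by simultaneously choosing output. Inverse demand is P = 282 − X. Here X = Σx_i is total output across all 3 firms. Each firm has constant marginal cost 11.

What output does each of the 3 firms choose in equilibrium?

67.75

A representative firm's profit is π_i = x_i(282 − X) − 11x_i, with X = x_i + Σ_{j≠i} x_j.
First-order condition: 271 − 2x_i − Σ_{j≠i} x_j = 0.
Imposing symmetry (x_j = x for all j) turns Σ_{j≠i} x_j into 2x, so 271 = 4x and x = 67.75.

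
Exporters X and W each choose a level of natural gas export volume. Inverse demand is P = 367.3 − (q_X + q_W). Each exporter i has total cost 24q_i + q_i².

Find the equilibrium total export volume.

Exporter X's profit: π = q_X(367.3 − (q_X + q_W)) − 24q_X − q_X².
∂π/∂q_X = 343.3 − 4q_X − q_W = 0, so q_X = 85.825 − 0.25q_W.
Setting q_X = q_W in the reaction function: q_X = 85.825 − 0.25q_X, so q_X = 85.825 / 1.25 = 68.66.
Total export volume: 68.66 + 68.66 = 137.32.

137.32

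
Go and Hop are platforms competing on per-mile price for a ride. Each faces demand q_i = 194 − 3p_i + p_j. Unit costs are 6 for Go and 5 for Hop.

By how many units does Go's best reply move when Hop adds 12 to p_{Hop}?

2

Go's profit: π = (p_{Go} − 6)(194 − 3p_{Go} + p_{Hop}).
∂π/∂p_{Go} = 212 − 6p_{Go} + p_{Hop} = 0 ⇒ p_{Go} = 106/3 + (1/6)p_{Hop}.
The reaction-function slope is 1/6, so a 12-unit rise in p_{Hop} moves p_{Go} by 1/6 × 12 = 2. Go's best response rises — the actions are strategic complements.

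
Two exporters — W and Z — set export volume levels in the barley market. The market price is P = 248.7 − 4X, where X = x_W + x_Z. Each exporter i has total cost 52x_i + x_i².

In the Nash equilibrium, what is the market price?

136.3

Exporter W's profit: π = x_W(248.7 − 4(x_W + x_Z)) − 52x_W − x_W².
∂π/∂x_W = 196.7 − 10x_W − 4x_Z = 0, so x_W = 19.67 − 0.4x_Z.
Setting x_W = x_Z in the reaction function: x_W = 19.67 − 0.4x_W, so x_W = 19.67 / 1.4 = 14.05.
Equilibrium price: P = 248.7 − 4·28.1 = 136.3.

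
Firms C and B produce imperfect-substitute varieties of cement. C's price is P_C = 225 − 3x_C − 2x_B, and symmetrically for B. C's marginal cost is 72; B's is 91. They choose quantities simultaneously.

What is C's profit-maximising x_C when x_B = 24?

17.5

Firm C's profit: π = x_C(225 − 3x_C − 2x_B) − 72x_C.
∂π/∂x_C = 153 − 6x_C − 2x_B = 0 ⇒ x_C = 25.5 − (1/3)x_B.
At x_B = 24: x_C = 25.5 − (1/3)·24 = 17.5.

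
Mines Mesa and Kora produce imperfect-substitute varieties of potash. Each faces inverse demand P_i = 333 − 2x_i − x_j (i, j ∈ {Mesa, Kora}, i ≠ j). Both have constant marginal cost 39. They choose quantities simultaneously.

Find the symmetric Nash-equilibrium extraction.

58.8

Mine Mesa's profit: π = x_{Mesa}(333 − 2x_{Mesa} − x_{Kora}) − 39x_{Mesa}.
∂π/∂x_{Mesa} = 294 − 4x_{Mesa} − x_{Kora} = 0 ⇒ x_{Mesa} = 73.5 − 0.25x_{Kora}.
By symmetry x_{Kora} = x_{Mesa}; substituting into the reaction function, 1.25x_{Mesa} = 73.5 and x_{Mesa} = 58.8.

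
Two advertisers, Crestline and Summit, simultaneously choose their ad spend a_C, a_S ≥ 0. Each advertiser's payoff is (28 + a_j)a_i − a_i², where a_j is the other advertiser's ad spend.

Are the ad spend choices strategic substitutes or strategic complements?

strategic complements

Crestline's payoff is (28 + a_S)a_C − a_C².
∂π/∂a_C = 28 + a_S − 2a_C = 0, so a_C = 14 + 0.5a_S.
The best-response slope da_C/da_S = 0.5 > 0: the reaction function is upward-sloping, so the choices are strategic complements.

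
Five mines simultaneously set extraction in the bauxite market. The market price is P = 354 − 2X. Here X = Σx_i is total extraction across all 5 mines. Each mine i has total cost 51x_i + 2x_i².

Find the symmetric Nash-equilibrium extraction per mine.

A representative mine's profit is π_i = x_i(354 − 2X) − 51x_i − 2x_i², with X = x_i + Σ_{j≠i} x_j.
First-order condition: 303 − 8x_i − 2Σ_{j≠i} x_j = 0.
With identical mines, set every x_j = x: then 303 − 8x − 8x = 0, i.e. x = 303/16 = 18.9375.

18.9375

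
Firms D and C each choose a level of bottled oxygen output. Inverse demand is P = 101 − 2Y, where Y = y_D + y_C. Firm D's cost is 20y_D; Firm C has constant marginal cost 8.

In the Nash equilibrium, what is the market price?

Firm D's profit: π = y_D(101 − 2(y_D + y_C)) − 20y_D.
∂π/∂y_D = 81 − 4y_D − 2y_C = 0, so y_D = 20.25 − 0.5y_C.
By the same steps for C: y_C = 23.25 − 0.5y_D.
Plugging y_C into D's best response: y_D = 20.25 − 0.5(23.25 − 0.5y_D) ⇒ 0.75y_D = 8.625, so y_D = 11.5.
Then y_C = 23.25 − 0.5·11.5 = 17.5.
Equilibrium price: P = 101 − 2·29 = 43.

43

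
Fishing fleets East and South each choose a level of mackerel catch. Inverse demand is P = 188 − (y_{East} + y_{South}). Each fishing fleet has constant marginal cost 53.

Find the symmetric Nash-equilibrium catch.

45

Fishing fleet East's profit: π = y_{East}(188 − (y_{East} + y_{South})) − 53y_{East}.
∂π/∂y_{East} = 135 − 2y_{East} − y_{South} = 0, so y_{East} = 67.5 − 0.5y_{South}.
By symmetry y_{South} = y_{East}; substituting into the reaction function, 1.5y_{East} = 67.5 and y_{East} = 45.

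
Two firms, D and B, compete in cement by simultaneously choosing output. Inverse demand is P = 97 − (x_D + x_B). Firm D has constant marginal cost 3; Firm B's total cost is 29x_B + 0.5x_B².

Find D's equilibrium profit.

Firm D's profit: π = x_D(97 − (x_D + x_B)) − 3x_D.
∂π/∂x_D = 94 − 2x_D − x_B = 0, so x_D = 47 − 0.5x_B.
For B: ∂π/∂x_B = 68 − 3x_B − x_D = 0 ⇒ x_B = 68/3 − (1/3)x_D.
Plugging x_B into D's best response: x_D = 47 − 0.5(68/3 − (1/3)x_D) ⇒ (5/6)x_D = 107/3, so x_D = 42.8.
Then x_B = 68/3 − (1/3)·42.8 = 8.4.
Price P = 97 − 51.2 = 45.8.
D's profit: (45.8 − 3)·42.8 = 1831.84.

1831.84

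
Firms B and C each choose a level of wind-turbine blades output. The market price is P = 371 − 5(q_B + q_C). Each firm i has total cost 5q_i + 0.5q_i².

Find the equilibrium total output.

Firm B's profit: π = q_B(371 − 5(q_B + q_C)) − 5q_B − 0.5q_B².
∂π/∂q_B = 366 − 11q_B − 5q_C = 0, so q_B = 366/11 − (5/11)q_C.
The game is symmetric, so in equilibrium q_C = q_B: the reaction function gives (16/11)q_B = 366/11, hence q_B = 22.875.
Total output: 22.875 + 22.875 = 45.75.

45.75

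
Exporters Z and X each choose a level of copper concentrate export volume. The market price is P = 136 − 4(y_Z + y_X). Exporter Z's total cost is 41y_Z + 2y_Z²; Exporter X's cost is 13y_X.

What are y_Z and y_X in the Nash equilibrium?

Exporter Z's profit: π = y_Z(136 − 4(y_Z + y_X)) − 41y_Z − 2y_Z².
∂π/∂y_Z = 95 − 12y_Z − 4y_X = 0, so y_Z = 95/12 − (1/3)y_X.
For X: ∂π/∂y_X = 123 − 8y_X − 4y_Z = 0 ⇒ y_X = 15.375 − 0.5y_Z.
Solving the two reaction functions simultaneously: (1 − (−1/3)(−0.5))y_Z = 95/12 − (1/3)·15.375, so (5/6)y_Z = 67/24 and y_Z = 3.35.
Then y_X = 15.375 − 0.5·3.35 = 13.7.

3.35, 13.7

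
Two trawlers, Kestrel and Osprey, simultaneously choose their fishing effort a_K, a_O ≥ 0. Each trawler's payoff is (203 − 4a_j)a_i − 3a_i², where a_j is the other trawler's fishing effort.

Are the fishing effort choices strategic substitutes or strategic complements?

Kestrel's payoff is (203 − 4a_O)a_K − 3a_K².
∂π/∂a_K = 203 − 4a_O − 6a_K = 0, so a_K = 203/6 − (2/3)a_O.
The best-response slope da_K/da_O = −2/3 < 0: the reaction function is downward-sloping, so the choices are strategic substitutes.

strategic substitutes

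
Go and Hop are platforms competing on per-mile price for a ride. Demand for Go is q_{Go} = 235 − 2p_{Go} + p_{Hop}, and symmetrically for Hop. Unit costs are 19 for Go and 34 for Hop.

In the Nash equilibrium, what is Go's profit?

Go's profit: π = (p_{Go} − 19)(235 − 2p_{Go} + p_{Hop}).
∂π/∂p_{Go} = 273 − 4p_{Go} + p_{Hop} = 0 ⇒ p_{Go} = 68.25 + 0.25p_{Hop}.
Similarly p_{Hop} = 75.75 + 0.25p_{Go}.
Solving the two reaction functions simultaneously: (1 − (0.25)(0.25))p_{Go} = 68.25 + 0.25·75.75, so 0.9375p_{Go} = 87.1875 and p_{Go} = 93.
Then p_{Hop} = 75.75 + 0.25·93 = 99.
q_{Go} = 235 − 2·93 + 99 = 148.
Profit = (93 − 19)·148 = 10952.

10952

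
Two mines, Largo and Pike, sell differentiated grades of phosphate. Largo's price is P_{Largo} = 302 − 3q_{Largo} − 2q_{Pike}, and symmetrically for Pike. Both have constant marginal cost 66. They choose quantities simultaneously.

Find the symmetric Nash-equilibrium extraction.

29.5

Mine Largo's profit: π = q_{Largo}(302 − 3q_{Largo} − 2q_{Pike}) − 66q_{Largo}.
∂π/∂q_{Largo} = 236 − 6q_{Largo} − 2q_{Pike} = 0 ⇒ q_{Largo} = 118/3 − (1/3)q_{Pike}.
Setting q_{Largo} = q_{Pike} in the reaction function: q_{Largo} = 118/3 − (1/3)q_{Largo}, so q_{Largo} = (118/3) / (4/3) = 29.5.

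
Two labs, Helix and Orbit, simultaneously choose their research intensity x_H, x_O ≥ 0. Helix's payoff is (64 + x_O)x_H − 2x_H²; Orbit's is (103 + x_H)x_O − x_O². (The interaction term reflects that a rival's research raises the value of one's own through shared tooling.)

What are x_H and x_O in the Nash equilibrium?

Expanding Helix's payoff: 64x_H + x_Ox_H − 2x_H².
∂π/∂x_H = 64 + x_O − 4x_H = 0, so x_H = 16 + 0.25x_O.
Likewise for Orbit: x_O = 51.5 + 0.5x_H.
Substituting the second reaction function into the first: x_H = 16 + 0.25(51.5 + 0.5x_H), which gives 0.875x_H = 28.875 ⇒ x_H = 33.
Then x_O = 51.5 + 0.5·33 = 68.

33, 68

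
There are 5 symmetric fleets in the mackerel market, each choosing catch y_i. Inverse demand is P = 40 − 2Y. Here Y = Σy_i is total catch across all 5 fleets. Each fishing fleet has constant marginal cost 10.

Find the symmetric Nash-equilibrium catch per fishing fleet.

A representative fishing fleet's profit is π_i = y_i(40 − 2Y) − 10y_i, with Y = y_i + Σ_{j≠i} y_j.
First-order condition: 30 − 4y_i − 2Σ_{j≠i} y_j = 0.
With identical fishing fleets, set every y_j = y: then 30 − 4y − 8y = 0, i.e. y = 30/12 = 2.5.

2.5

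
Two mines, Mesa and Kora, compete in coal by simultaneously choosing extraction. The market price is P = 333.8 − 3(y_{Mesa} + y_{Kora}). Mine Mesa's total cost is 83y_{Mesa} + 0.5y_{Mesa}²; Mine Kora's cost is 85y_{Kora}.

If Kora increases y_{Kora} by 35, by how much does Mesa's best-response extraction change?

Mine Mesa's profit: π = y_{Mesa}(333.8 − 3(y_{Mesa} + y_{Kora})) − 83y_{Mesa} − 0.5y_{Mesa}².
∂π/∂y_{Mesa} = 250.8 − 7y_{Mesa} − 3y_{Kora} = 0, so y_{Mesa} = 1254/35 − (3/7)y_{Kora}.
The reaction-function slope is −3/7, so a 35-unit rise in y_{Kora} moves y_{Mesa} by −3/7 × 35 = −15. Mesa's best response falls — the actions are strategic substitutes.

-15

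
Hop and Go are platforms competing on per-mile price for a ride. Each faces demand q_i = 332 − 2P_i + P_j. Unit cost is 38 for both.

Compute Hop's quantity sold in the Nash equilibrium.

196

Hop's profit: π = (P_{Hop} − 38)(332 − 2P_{Hop} + P_{Go}).
∂π/∂P_{Hop} = 408 − 4P_{Hop} + P_{Go} = 0 ⇒ P_{Hop} = 102 + 0.25P_{Go}.
The game is symmetric, so in equilibrium P_{Go} = P_{Hop}: the reaction function gives 0.75P_{Hop} = 102, hence P_{Hop} = 136.
q_{Hop} = 332 − 2·136 + 136 = 196.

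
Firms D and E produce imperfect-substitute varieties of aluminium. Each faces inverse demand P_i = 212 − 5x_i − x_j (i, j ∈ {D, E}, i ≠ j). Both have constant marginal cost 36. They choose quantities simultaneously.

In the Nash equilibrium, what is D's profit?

Firm D's profit: π = x_D(212 − 5x_D − x_E) − 36x_D.
∂π/∂x_D = 176 − 10x_D − x_E = 0 ⇒ x_D = 17.6 − 0.1x_E.
The game is symmetric, so in equilibrium x_E = x_D: the reaction function gives 1.1x_D = 17.6, hence x_D = 16.
P_D = 212 − 5·16 − 16 = 116.
Profit = (116 − 36)·16 = 1280.

1280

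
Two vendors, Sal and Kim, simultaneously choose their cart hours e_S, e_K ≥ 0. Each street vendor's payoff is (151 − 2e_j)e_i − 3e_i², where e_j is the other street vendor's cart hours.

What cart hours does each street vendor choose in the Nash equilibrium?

Sal's payoff is (151 − 2e_K)e_S − 3e_S².
∂π/∂e_S = 151 − 2e_K − 6e_S = 0, so e_S = 151/6 − (1/3)e_K.
By symmetry e_K = e_S; substituting into the reaction function, (4/3)e_S = 151/6 and e_S = 18.875.

18.875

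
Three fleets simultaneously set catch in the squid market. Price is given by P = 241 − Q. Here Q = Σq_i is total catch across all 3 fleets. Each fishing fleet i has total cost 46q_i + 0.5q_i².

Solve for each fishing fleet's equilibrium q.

39

A representative fishing fleet's profit is π_i = q_i(241 − Q) − 46q_i − 0.5q_i², with Q = q_i + Σ_{j≠i} q_j.
First-order condition: 195 − 3q_i − Σ_{j≠i} q_j = 0.
In a symmetric equilibrium every fishing fleet chooses the same q, so Σ_{j≠i} q_j = 2q. The condition becomes 195 − 5q = 0, giving q = 195/5 = 39.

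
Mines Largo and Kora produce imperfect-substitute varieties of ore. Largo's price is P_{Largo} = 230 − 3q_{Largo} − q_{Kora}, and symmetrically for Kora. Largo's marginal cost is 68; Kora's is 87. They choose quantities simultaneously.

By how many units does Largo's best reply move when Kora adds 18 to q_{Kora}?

Mine Largo's profit: π = q_{Largo}(230 − 3q_{Largo} − q_{Kora}) − 68q_{Largo}.
∂π/∂q_{Largo} = 162 − 6q_{Largo} − q_{Kora} = 0 ⇒ q_{Largo} = 27 − (1/6)q_{Kora}.
The reaction-function slope is −1/6, so an 18-unit rise in q_{Kora} moves q_{Largo} by −1/6 × 18 = −3. Largo's best response falls — the actions are strategic substitutes.

-3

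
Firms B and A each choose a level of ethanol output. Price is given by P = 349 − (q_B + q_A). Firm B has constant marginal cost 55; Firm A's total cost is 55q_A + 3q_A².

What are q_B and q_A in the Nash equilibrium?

137.2, 19.6

Firm B's profit: π = q_B(349 − (q_B + q_A)) − 55q_B.
∂π/∂q_B = 294 − 2q_B − q_A = 0, so q_B = 147 − 0.5q_A.
For A: ∂π/∂q_A = 294 − 8q_A − q_B = 0 ⇒ q_A = 36.75 − 0.125q_B.
Solving the two reaction functions simultaneously: (1 − (−0.5)(−0.125))q_B = 147 − 0.5·36.75, so 0.9375q_B = 128.625 and q_B = 137.2.
Then q_A = 36.75 − 0.125·137.2 = 19.6.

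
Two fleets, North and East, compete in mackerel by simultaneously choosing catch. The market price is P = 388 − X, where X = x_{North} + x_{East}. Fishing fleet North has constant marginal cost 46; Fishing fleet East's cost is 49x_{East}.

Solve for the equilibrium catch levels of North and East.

115, 112

Fishing fleet North's profit: π = x_{North}(388 − (x_{North} + x_{East})) − 46x_{North}.
∂π/∂x_{North} = 342 − 2x_{North} − x_{East} = 0, so x_{North} = 171 − 0.5x_{East}.
By the same steps for East: x_{East} = 169.5 − 0.5x_{North}.
Solving the two reaction functions simultaneously: (1 − (−0.5)(−0.5))x_{North} = 171 − 0.5·169.5, so 0.75x_{North} = 86.25 and x_{North} = 115.
Then x_{East} = 169.5 − 0.5·115 = 112.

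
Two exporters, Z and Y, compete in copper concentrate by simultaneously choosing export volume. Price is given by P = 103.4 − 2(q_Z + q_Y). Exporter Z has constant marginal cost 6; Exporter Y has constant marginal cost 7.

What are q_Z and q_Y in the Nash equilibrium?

Exporter Z's profit: π = q_Z(103.4 − 2(q_Z + q_Y)) − 6q_Z.
∂π/∂q_Z = 97.4 − 4q_Z − 2q_Y = 0, so q_Z = 24.35 − 0.5q_Y.
By the same steps for Y: q_Y = 24.1 − 0.5q_Z.
Substituting the second reaction function into the first: q_Z = 24.35 − 0.5(24.1 − 0.5q_Z), which gives 0.75q_Z = 12.3 ⇒ q_Z = 16.4.
Then q_Y = 24.1 − 0.5·16.4 = 15.9.

16.4, 15.9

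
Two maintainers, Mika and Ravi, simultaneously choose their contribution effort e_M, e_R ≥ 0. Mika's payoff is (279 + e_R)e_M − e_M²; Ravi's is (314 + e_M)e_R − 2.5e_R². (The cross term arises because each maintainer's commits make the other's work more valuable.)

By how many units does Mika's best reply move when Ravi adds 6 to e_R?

3

Expanding Mika's payoff: 279e_M + e_Re_M − e_M².
∂π/∂e_M = 279 + e_R − 2e_M = 0, so e_M = 139.5 + 0.5e_R.
The reaction-function slope is 0.5, so a 6-unit rise in e_R moves e_M by 0.5 × 6 = 3. Mika's best response rises — the actions are strategic complements.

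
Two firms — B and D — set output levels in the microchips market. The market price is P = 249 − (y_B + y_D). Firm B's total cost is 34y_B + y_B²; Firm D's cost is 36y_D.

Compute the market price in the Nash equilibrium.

Firm B's profit: π = y_B(249 − (y_B + y_D)) − 34y_B − y_B².
∂π/∂y_B = 215 − 4y_B − y_D = 0, so y_B = 53.75 − 0.25y_D.
For D: ∂π/∂y_D = 213 − 2y_D − y_B = 0 ⇒ y_D = 106.5 − 0.5y_B.
Substituting the second reaction function into the first: y_B = 53.75 − 0.25(106.5 − 0.5y_B), which gives 0.875y_B = 27.125 ⇒ y_B = 31.
Then y_D = 106.5 − 0.5·31 = 91.
Equilibrium price: P = 249 − 122 = 127.

127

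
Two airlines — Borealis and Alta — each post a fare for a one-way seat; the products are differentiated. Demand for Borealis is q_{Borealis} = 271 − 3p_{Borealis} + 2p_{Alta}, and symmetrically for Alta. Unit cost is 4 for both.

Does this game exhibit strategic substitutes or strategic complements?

Borealis's profit: π = (p_{Borealis} − 4)(271 − 3p_{Borealis} + 2p_{Alta}).
∂π/∂p_{Borealis} = 283 − 6p_{Borealis} + 2p_{Alta} = 0 ⇒ p_{Borealis} = 283/6 + (1/3)p_{Alta}.
The best-response slope dp_{Borealis}/dp_{Alta} = 1/3 > 0: the reaction function is upward-sloping, so the choices are strategic complements.

strategic complements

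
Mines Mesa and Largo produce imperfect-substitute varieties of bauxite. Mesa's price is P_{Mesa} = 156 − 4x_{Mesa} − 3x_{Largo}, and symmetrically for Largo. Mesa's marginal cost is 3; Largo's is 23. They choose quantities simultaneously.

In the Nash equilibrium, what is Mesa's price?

Mine Mesa's profit: π = x_{Mesa}(156 − 4x_{Mesa} − 3x_{Largo}) − 3x_{Mesa}.
∂π/∂x_{Mesa} = 153 − 8x_{Mesa} − 3x_{Largo} = 0 ⇒ x_{Mesa} = 19.125 − 0.375x_{Largo}.
Similarly x_{Largo} = 16.625 − 0.375x_{Mesa}.
Solving the two reaction functions simultaneously: (1 − (−0.375)(−0.375))x_{Mesa} = 19.125 − 0.375·16.625, so (55/64)x_{Mesa} = 825/64 and x_{Mesa} = 15.
Then x_{Largo} = 16.625 − 0.375·15 = 11.
P_{Mesa} = 156 − 4·15 − 3·11 = 63.

63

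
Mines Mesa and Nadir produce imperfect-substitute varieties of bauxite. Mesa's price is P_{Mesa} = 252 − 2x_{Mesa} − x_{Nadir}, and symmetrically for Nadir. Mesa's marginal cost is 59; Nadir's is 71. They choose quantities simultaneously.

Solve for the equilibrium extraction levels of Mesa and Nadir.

Mine Mesa's profit: π = x_{Mesa}(252 − 2x_{Mesa} − x_{Nadir}) − 59x_{Mesa}.
∂π/∂x_{Mesa} = 193 − 4x_{Mesa} − x_{Nadir} = 0 ⇒ x_{Mesa} = 48.25 − 0.25x_{Nadir}.
Similarly x_{Nadir} = 45.25 − 0.25x_{Mesa}.
Plugging x_{Nadir} into Mesa's best response: x_{Mesa} = 48.25 − 0.25(45.25 − 0.25x_{Mesa}) ⇒ 0.9375x_{Mesa} = 36.9375, so x_{Mesa} = 39.4.
Then x_{Nadir} = 45.25 − 0.25·39.4 = 35.4.

39.4, 35.4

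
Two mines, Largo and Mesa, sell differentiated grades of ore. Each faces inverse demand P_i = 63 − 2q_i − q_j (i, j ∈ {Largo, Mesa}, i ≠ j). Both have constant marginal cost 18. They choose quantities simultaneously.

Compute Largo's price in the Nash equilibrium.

Mine Largo's profit: π = q_{Largo}(63 − 2q_{Largo} − q_{Mesa}) − 18q_{Largo}.
∂π/∂q_{Largo} = 45 − 4q_{Largo} − q_{Mesa} = 0 ⇒ q_{Largo} = 11.25 − 0.25q_{Mesa}.
The game is symmetric, so in equilibrium q_{Mesa} = q_{Largo}: the reaction function gives 1.25q_{Largo} = 11.25, hence q_{Largo} = 9.
P_{Largo} = 63 − 2·9 − 9 = 36.

36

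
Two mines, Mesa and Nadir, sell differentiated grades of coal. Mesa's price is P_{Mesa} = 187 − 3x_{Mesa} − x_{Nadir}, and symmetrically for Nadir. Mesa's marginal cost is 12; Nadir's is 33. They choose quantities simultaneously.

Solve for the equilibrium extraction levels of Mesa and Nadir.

25.6, 21.4

Mine Mesa's profit: π = x_{Mesa}(187 − 3x_{Mesa} − x_{Nadir}) − 12x_{Mesa}.
∂π/∂x_{Mesa} = 175 − 6x_{Mesa} − x_{Nadir} = 0 ⇒ x_{Mesa} = 175/6 − (1/6)x_{Nadir}.
Similarly x_{Nadir} = 77/3 − (1/6)x_{Mesa}.
Solving the two reaction functions simultaneously: (1 − (−1/6)(−1/6))x_{Mesa} = 175/6 − (1/6)·(77/3), so (35/36)x_{Mesa} = 224/9 and x_{Mesa} = 25.6.
Then x_{Nadir} = 77/3 − (1/6)·25.6 = 21.4.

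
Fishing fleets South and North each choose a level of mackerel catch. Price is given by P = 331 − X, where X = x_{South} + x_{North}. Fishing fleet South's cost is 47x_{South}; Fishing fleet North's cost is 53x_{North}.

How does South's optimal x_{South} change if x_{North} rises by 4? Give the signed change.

Fishing fleet South's profit: π = x_{South}(331 − (x_{South} + x_{North})) − 47x_{South}.
∂π/∂x_{South} = 284 − 2x_{South} − x_{North} = 0, so x_{South} = 142 − 0.5x_{North}.
The reaction-function slope is −0.5, so a 4-unit rise in x_{North} moves x_{South} by −0.5 × 4 = −2. South's best response falls — the actions are strategic substitutes.

-2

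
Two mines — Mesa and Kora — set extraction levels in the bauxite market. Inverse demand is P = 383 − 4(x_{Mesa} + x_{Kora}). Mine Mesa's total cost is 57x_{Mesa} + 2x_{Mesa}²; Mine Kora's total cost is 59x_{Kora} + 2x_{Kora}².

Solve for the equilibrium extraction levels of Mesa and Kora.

Mine Mesa's profit: π = x_{Mesa}(383 − 4(x_{Mesa} + x_{Kora})) − 57x_{Mesa} − 2x_{Mesa}².
∂π/∂x_{Mesa} = 326 − 12x_{Mesa} − 4x_{Kora} = 0, so x_{Mesa} = 163/6 − (1/3)x_{Kora}.
By the same steps for Kora: x_{Kora} = 27 − (1/3)x_{Mesa}.
Plugging x_{Kora} into Mesa's best response: x_{Mesa} = 163/6 − (1/3)(27 − (1/3)x_{Mesa}) ⇒ (8/9)x_{Mesa} = 109/6, so x_{Mesa} = 20.4375.
Then x_{Kora} = 27 − (1/3)·20.4375 = 20.1875.

20.4375, 20.1875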